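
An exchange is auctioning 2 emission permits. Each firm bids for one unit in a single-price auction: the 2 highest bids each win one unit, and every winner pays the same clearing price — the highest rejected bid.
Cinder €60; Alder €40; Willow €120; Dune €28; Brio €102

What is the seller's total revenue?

Total revenue: €120

Ordering the bids: 120 (Willow), 102 (Brio), 60 (Cinder), 40 (Alder), …
The 2 highest are Willow, Brio.
Highest unsuccessful bid: €60 → clearing price.
Total revenue = 2 × €60 = €120.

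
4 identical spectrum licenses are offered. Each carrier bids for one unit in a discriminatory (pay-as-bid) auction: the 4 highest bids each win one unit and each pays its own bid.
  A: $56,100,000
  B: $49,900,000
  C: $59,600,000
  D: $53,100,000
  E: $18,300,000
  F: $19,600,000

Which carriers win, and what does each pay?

Bids ranked high→low: 59,600,000 (C), 56,100,000 (A), 53,100,000 (D), 49,900,000 (B), 19,600,000 (F), 18,300,000 (E)
The 4 highest are C, A, D, B.
Each winner pays its own bid: C $59,600,000, A $56,100,000, D $53,100,000, B $49,900,000.

C $59,600,000, A $56,100,000, D $53,100,000, B $49,900,000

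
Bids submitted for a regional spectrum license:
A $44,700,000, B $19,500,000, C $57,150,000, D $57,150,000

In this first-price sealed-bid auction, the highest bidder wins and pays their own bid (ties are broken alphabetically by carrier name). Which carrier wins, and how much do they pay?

C pays $57,150,000

First-price sealed-bid auction: the highest bidder wins and pays their own bid.
Bids ranked: 57,150,000 (C) > 57,150,000 (D) > 44,700,000 (A) > 19,500,000 (B)
C and D tie at $57,150,000; tie-break gives it to C.
C has the highest bid and pays exactly that: $57,150,000.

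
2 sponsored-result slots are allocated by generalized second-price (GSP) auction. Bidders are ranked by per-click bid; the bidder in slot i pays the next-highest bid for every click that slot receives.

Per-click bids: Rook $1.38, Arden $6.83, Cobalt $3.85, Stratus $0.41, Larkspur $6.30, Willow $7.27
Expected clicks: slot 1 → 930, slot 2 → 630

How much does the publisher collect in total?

Sorting advertisers: $7.27 (Willow) > $6.83 (Arden) > $6.30 (Larkspur) > …
Slot 1: Willow pays $6.83 × 930 = $6351.90
Slot 2: Arden pays $6.30 × 630 = $3969.00
Total = $10320.90

Total revenue: $10320.90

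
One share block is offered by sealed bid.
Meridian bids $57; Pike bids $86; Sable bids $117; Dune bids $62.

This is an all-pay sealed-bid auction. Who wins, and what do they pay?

Bids ranked: 117 (Sable) > 86 (Pike) > 62 (Dune) > 57 (Meridian)
Sable is highest and takes the item; every bidder forfeits their bid.

Sable pays $117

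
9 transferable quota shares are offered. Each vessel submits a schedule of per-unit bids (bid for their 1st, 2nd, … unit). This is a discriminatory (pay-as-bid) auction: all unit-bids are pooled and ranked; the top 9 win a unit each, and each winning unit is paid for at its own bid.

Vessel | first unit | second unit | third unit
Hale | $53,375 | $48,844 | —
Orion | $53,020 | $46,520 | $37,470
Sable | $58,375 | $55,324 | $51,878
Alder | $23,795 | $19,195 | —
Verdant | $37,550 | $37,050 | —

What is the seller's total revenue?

Total revenue: $442,356

Merging the schedules and taking the best 9: 58,375 (Sable-1), 55,324 (Sable-2), 53,375 (Hale-1), 53,020 (Orion-1), 51,878 (Sable-3), 48,844 (Hale-2), 46,520 (Orion-2), 37,550 (Verdant-1), 37,470 (Orion-3)
Next rejected bid: $37,050 (not a price — pay-as-bid).
Each winning unit pays its own bid.
Revenue = 58,375 + 55,324 + 53,375 + 53,020 + 51,878 + 48,844 + 46,520 + 37,550 + 37,470 = $442,356.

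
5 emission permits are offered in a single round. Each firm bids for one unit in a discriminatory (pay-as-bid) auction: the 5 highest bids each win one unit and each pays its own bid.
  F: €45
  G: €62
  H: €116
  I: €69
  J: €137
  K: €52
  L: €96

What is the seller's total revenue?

Sorting: 137 (J), 116 (H), 96 (L), 69 (I), 62 (G), 52 (K), 45 (F)
Winners (5 units): J, H, L, I, G.
Total revenue = 137 + 116 + 96 + 69 + 62 = €480.

Total revenue: €480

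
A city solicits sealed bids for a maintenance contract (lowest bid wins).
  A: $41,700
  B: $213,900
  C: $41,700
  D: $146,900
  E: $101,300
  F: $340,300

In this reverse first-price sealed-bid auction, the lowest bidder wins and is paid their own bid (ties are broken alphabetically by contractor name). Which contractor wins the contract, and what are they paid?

Sorting bids: 41,700 (A) < 41,700 (C) < 101,300 (E) < 146,900 (D) < 213,900 (B) < 340,300 (F)
Tie at $41,700 → A wins by tie-break.
A is lowest → is paid own bid, $41,700.

A is paid $41,700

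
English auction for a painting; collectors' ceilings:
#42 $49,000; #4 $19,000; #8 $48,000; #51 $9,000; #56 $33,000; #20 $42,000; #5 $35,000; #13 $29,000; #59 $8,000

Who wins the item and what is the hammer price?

#42 wins at $48,000

Limits in order: 49,000 (#42) > 48,000 (#8) > 42,000 (#20) > 35,000 (#5) > 33,000 (#56) > 29,000 (#13) > …
#8 is the last rival to drop out, at $48,000; #42 remains and wins at that price.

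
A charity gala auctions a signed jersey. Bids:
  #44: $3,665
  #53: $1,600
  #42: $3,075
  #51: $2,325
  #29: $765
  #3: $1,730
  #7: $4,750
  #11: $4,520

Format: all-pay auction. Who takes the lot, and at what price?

#7 pays $4,750

Bids ranked: 4,750 (#7) > 4,520 (#11) > 3,665 (#44) > 3,075 (#42) > 2,325 (#51) > 1,730 (#3) > …
#7 wins with the top bid; all bids are sunk regardless.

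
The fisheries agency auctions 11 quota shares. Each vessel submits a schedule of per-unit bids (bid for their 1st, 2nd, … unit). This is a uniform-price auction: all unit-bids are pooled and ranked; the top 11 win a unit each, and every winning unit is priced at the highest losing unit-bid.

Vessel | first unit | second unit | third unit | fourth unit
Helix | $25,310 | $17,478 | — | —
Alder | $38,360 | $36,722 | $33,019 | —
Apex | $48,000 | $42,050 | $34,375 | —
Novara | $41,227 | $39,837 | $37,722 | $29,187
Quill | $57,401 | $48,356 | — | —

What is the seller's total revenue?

Total revenue: $321,057

Merging the schedules and taking the best 11: 57,401 (Quill-1), 48,356 (Quill-2), 48,000 (Apex-1), 42,050 (Apex-2), 41,227 (Novara-1), 39,837 (Novara-2), 38,360 (Alder-1), 37,722 (Novara-3), 36,722 (Alder-2), 34,375 (Apex-3), 33,019 (Alder-3)
Highest rejected unit-bid = $29,187.
Allocation: Alder 3, Apex 3, Novara 3, Quill 2. Every unit priced at $29,187.
Revenue = 11 × 29,187 = $321,057.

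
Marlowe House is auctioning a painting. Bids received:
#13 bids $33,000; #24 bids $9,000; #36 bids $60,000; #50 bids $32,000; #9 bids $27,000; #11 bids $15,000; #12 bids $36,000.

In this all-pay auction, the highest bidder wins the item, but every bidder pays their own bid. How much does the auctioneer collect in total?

Total revenue: $212,000

Bids ranked: 60,000 (#36) > 36,000 (#12) > 33,000 (#13) > 32,000 (#50) > 27,000 (#9) > 15,000 (#11) > …
#36 wins with the top bid; all bids are sunk regardless.
Every bidder forfeits their bid regardless of winning.
Revenue = 33,000 + 9,000 + 60,000 + 32,000 + 27,000 + 15,000 + 36,000 = $212,000.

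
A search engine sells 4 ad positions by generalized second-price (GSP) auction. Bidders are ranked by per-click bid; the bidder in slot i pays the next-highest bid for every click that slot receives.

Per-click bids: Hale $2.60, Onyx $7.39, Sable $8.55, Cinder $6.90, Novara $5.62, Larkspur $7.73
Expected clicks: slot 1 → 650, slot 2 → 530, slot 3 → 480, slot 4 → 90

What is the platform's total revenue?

Total revenue: $12759.00

Per-click bids in order: $8.55 (Sable) > $7.73 (Larkspur) > $7.39 (Onyx) > $6.90 (Cinder) > $5.62 (Novara) > …
Slot 1: Sable pays $7.73 × 650 = $5024.50
Slot 2: Larkspur pays $7.39 × 530 = $3916.70
Slot 3: Onyx pays $6.90 × 480 = $3312.00
Slot 4: Cinder pays $5.62 × 90 = $505.80
Total = $12759.00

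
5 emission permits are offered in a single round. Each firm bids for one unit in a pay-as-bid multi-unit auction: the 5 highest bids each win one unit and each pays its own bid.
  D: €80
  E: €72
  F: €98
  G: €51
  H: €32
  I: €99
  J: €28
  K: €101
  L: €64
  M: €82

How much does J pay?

Ordering the bids: 101 (K), 99 (I), 98 (F), 82 (M), 80 (D), 72 (E), 64 (L), …
The 5 highest are K, I, F, M, D.
J does not win → €0.

J pays €0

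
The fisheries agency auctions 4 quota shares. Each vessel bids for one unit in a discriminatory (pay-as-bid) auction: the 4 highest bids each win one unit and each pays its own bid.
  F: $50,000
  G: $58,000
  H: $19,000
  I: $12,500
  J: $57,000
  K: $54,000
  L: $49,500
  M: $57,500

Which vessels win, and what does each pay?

Ordering the bids: 58,000 (G), 57,500 (M), 57,000 (J), 54,000 (K), 50,000 (F), 49,500 (L), …
The 4 highest are G, M, J, K.
Each winner pays its own bid: G $58,000, M $57,500, J $57,000, K $54,000.

G $58,000, M $57,500, J $57,000, K $54,000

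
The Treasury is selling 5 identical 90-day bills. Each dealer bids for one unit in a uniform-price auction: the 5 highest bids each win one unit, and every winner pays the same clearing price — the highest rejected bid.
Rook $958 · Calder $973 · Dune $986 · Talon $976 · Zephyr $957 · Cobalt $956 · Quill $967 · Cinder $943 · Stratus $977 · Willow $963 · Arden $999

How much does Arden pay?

Arden pays $967

Ordering the bids: 999 (Arden), 986 (Dune), 977 (Stratus), 976 (Talon), 973 (Calder), 967 (Quill), 963 (Willow), …
Winners (5 units): Arden, Dune, Stratus, Talon, Calder.
Highest unsuccessful bid: $967 → clearing price.
Arden wins → pays $967.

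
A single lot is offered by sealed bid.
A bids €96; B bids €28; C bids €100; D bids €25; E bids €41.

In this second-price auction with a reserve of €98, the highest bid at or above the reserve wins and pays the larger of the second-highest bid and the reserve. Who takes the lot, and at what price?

C pays €98

Bids in order: 100 (C) > 96 (A) > 41 (E) > 28 (B) > 25 (D)
C has the top bid at or above the reserve (€100).
max(second-highest €96, reserve €98) = €98.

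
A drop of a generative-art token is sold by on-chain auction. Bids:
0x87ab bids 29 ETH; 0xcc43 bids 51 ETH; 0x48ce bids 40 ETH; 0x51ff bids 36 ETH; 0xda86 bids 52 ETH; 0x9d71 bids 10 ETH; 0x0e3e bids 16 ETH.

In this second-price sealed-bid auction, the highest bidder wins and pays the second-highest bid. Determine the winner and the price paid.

Second-price sealed-bid auction: the highest bidder wins and pays the second-highest bid.
Sorting bids: 52 (0xda86) > 51 (0xcc43) > 40 (0x48ce) > 36 (0x51ff) > 29 (0x87ab) > 16 (0x0e3e) > …
0xda86 is highest; pays the second-highest bid, 51 ETH.

0xda86 pays 51 ETH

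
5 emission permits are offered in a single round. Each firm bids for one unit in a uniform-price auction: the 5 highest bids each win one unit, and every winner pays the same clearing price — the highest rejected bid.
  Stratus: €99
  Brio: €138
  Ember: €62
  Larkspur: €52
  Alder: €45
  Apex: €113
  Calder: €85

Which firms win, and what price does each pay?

Brio, Apex, Stratus, Calder, Ember; each pays €52

Bids ranked high→low: 138 (Brio), 113 (Apex), 99 (Stratus), 85 (Calder), 62 (Ember), 52 (Larkspur), 45 (Alder)
Winners (5 units): Brio, Apex, Stratus, Calder, Ember.
Clearing price = highest rejected bid = €52.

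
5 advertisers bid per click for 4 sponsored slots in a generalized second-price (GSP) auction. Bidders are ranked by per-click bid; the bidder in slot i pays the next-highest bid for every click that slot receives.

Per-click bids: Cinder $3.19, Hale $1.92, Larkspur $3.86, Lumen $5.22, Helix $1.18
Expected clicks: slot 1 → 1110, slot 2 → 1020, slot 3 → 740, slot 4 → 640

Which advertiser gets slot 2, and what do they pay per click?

Per-click bids in order: $5.22 (Lumen) > $3.86 (Larkspur) > $3.19 (Cinder) > $1.92 (Hale) > $1.18 (Helix)
Slot 2 goes to the second-ranked bidder, Larkspur, who pays the next bid down: $3.19/click.

Larkspur; $3.19 per click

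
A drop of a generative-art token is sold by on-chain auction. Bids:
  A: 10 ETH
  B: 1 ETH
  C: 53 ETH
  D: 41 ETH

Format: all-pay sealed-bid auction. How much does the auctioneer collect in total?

Total revenue: 105 ETH

Bids ranked: 53 (C) > 41 (D) > 10 (A) > 1 (B)
Every bidder forfeits their bid regardless of winning.
Revenue = 10 + 1 + 53 + 41 = 105 ETH.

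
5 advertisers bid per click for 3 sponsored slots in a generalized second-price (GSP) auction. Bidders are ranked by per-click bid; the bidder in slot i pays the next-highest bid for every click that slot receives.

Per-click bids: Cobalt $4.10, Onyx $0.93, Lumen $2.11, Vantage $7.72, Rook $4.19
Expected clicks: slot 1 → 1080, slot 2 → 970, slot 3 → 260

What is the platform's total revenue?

Total revenue: $9050.80

Ranked by bid: $7.72 (Vantage) > $4.19 (Rook) > $4.10 (Cobalt) > $2.11 (Lumen) > …
Slot 1: Vantage pays $4.19 × 1080 = $4525.20
Slot 2: Rook pays $4.10 × 970 = $3977.00
Slot 3: Cobalt pays $2.11 × 260 = $548.60
Total = $9050.80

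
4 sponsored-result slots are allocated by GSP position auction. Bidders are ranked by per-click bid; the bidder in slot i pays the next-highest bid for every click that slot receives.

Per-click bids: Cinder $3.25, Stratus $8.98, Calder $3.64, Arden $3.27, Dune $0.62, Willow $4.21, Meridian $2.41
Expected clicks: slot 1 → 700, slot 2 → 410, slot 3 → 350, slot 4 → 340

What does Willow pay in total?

Per-click bids in order: $8.98 (Stratus) > $4.21 (Willow) > $3.64 (Calder) > $3.27 (Arden) > $3.25 (Cinder) > …
Willow holds slot 2 → pays next bid $3.64 × 410 clicks = $1492.40.

Willow pays $1492.40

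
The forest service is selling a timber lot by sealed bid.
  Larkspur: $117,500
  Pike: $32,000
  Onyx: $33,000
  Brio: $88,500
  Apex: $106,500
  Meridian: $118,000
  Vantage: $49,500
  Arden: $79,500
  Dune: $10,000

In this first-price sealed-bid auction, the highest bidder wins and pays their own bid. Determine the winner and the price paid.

Meridian pays $118,000

Sorting bids: 118,000 (Meridian) > 117,500 (Larkspur) > 106,500 (Apex) > 88,500 (Brio) > 79,500 (Arden) > 49,500 (Vantage) > …
Meridian is highest → pays own bid, $118,000.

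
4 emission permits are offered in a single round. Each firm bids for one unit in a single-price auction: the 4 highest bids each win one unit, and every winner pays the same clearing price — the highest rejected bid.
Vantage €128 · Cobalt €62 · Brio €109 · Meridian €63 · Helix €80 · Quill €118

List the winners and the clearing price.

Vantage, Quill, Brio, Helix; each pays €63

Ordering the bids: 128 (Vantage), 118 (Quill), 109 (Brio), 80 (Helix), 63 (Meridian), 62 (Cobalt)
Winners (4 units): Vantage, Quill, Brio, Helix.
Clearing price = highest rejected bid = €63.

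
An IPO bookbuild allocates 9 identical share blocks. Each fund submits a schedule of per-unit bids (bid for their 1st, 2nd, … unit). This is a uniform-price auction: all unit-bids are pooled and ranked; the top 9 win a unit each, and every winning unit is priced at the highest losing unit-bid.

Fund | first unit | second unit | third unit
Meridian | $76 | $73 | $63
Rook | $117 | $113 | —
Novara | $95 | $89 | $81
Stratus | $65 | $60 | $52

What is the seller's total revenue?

Total revenue: $540

Merging the schedules and taking the best 9: 117 (Rook-1), 113 (Rook-2), 95 (Novara-1), 89 (Novara-2), 81 (Novara-3), 76 (Meridian-1), 73 (Meridian-2), 65 (Stratus-1), 63 (Meridian-3)
Highest rejected unit-bid = $60.
Allocation: Meridian 3, Novara 3, Rook 2, Stratus 1. Every unit priced at $60.
Revenue = 9 × 60 = $540.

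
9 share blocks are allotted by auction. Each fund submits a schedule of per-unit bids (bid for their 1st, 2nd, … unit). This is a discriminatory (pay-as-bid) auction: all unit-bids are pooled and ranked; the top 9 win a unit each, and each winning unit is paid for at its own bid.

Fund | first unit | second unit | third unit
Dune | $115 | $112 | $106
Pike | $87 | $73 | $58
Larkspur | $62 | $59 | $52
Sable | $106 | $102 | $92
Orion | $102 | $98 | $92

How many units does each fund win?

Dune 3, Orion 3, Sable 3

Pooled unit-bids ranked (top 9): 115 (Dune-1), 112 (Dune-2), 106 (Dune-3), 106 (Sable-1), 102 (Sable-2), 102 (Orion-1), 98 (Orion-2), 92 (Sable-3), 92 (Orion-3)
Next rejected bid: $87 (not a price — pay-as-bid).
Allocation: Dune 3, Orion 3, Sable 3.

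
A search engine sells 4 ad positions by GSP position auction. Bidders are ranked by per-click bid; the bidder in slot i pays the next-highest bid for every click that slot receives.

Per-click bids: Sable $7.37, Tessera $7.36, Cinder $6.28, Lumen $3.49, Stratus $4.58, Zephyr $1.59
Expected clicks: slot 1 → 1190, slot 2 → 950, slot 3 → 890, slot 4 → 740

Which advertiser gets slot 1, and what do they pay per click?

Sable; $7.36 per click

Per-click bids in order: $7.37 (Sable) > $7.36 (Tessera) > $6.28 (Cinder) > $4.58 (Stratus) > $3.49 (Lumen) > …
Slot 1 goes to the first-ranked bidder, Sable, who pays the next bid down: $7.36/click.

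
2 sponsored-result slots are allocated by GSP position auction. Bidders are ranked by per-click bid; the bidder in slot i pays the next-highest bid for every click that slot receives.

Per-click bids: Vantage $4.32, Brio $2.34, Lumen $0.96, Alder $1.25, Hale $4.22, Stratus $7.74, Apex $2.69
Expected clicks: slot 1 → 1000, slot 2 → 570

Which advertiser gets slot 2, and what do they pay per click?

Sorting advertisers: $7.74 (Stratus) > $4.32 (Vantage) > $4.22 (Hale) > …
Slot 2 goes to the second-ranked bidder, Vantage, who pays the next bid down: $4.22/click.

Vantage; $4.22 per click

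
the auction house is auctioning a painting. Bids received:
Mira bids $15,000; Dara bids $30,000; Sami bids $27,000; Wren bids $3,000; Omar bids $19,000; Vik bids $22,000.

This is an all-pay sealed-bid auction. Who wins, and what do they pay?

Bids in order: 30,000 (Dara) > 27,000 (Sami) > 22,000 (Vik) > 19,000 (Omar) > 15,000 (Mira) > 3,000 (Wren)
Dara wins with the top bid; all bids are sunk regardless.

Dara pays $30,000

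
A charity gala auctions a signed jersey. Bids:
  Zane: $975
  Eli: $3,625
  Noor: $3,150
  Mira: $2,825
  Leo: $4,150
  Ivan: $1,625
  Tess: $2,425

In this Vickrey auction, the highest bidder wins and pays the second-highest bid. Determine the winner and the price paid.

Sorting bids: 4,150 (Leo) > 3,625 (Eli) > 3,150 (Noor) > 2,825 (Mira) > 2,425 (Tess) > 1,625 (Ivan) > …
Second-price: Leo pays Eli's bid of $3,625.

Leo pays $3,625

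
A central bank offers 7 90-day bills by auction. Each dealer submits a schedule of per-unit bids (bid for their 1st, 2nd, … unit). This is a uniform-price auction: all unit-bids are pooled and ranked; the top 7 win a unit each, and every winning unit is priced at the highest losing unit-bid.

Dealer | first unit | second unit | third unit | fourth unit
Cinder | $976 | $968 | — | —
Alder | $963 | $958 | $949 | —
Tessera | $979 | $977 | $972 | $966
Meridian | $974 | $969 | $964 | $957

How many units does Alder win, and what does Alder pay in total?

Alder: 0 units, pays $0

Pooled unit-bids ranked (top 7): 979 (Tessera-1), 977 (Tessera-2), 976 (Cinder-1), 974 (Meridian-1), 972 (Tessera-3), 969 (Meridian-2), 968 (Cinder-2)
The (k+1)-th unit-bid is $966.
Alder wins 0 unit(s) at $966 each.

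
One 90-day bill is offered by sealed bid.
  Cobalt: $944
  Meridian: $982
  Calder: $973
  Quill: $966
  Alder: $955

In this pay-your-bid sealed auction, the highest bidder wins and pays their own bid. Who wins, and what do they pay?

Sorting bids: 982 (Meridian) > 973 (Calder) > 966 (Quill) > 955 (Alder) > 944 (Cobalt)
First-price: Meridian pays what they bid, $982.

Meridian pays $982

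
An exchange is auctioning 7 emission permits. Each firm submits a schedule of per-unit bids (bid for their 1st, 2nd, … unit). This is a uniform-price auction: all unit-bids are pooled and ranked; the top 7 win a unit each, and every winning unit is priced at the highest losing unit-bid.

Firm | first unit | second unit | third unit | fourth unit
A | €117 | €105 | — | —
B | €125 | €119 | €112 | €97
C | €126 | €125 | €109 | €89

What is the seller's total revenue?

Merging the schedules and taking the best 7: 126 (C-1), 125 (B-1), 125 (C-2), 119 (B-2), 117 (A-1), 112 (B-3), 109 (C-3)
The (k+1)-th unit-bid is €105.
Allocation: A 1, B 3, C 3. Every unit priced at €105.
Revenue = 7 × 105 = €735.

Total revenue: €735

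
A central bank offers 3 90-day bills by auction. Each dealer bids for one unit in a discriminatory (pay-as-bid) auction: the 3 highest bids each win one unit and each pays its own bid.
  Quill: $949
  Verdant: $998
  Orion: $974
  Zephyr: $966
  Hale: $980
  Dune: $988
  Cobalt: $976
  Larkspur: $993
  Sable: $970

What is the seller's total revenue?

Sorting: 998 (Verdant), 993 (Larkspur), 988 (Dune), 980 (Hale), 976 (Cobalt), …
The 3 highest are Verdant, Larkspur, Dune.
Total revenue = 998 + 993 + 988 = $2,979.

Total revenue: $2,979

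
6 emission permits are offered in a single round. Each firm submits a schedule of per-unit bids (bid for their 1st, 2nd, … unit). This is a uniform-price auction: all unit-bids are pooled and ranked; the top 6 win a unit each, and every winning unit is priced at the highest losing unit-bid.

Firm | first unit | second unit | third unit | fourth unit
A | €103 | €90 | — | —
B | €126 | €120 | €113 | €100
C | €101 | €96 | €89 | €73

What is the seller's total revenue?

Total revenue: €576

Pooled unit-bids ranked (top 6): 126 (B-1), 120 (B-2), 113 (B-3), 103 (A-1), 101 (C-1), 100 (B-4)
The (k+1)-th unit-bid is €96.
Allocation: A 1, B 4, C 1. Every unit priced at €96.
Revenue = 6 × 96 = €576.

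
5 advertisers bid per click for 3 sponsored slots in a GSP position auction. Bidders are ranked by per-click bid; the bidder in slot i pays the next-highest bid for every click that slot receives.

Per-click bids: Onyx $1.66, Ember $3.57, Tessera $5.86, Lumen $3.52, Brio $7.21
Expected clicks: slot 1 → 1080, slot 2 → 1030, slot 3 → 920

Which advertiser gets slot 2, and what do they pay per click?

Tessera; $3.57 per click

Per-click bids in order: $7.21 (Brio) > $5.86 (Tessera) > $3.57 (Ember) > $3.52 (Lumen) > …
Slot 2 goes to the second-ranked bidder, Tessera, who pays the next bid down: $3.57/click.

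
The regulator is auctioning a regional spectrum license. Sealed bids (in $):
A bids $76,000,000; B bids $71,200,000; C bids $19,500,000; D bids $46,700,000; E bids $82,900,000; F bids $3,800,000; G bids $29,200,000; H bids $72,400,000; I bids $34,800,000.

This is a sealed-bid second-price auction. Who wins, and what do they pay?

E pays $76,000,000

Sealed-bid second-price auction: the highest bidder wins and pays the second-highest bid.
Sorting bids: 82,900,000 (E) > 76,000,000 (A) > 72,400,000 (H) > 71,200,000 (B) > 46,700,000 (D) > 34,800,000 (I) > …
E wins with the highest bid; price is set by the runner-up at $76,000,000.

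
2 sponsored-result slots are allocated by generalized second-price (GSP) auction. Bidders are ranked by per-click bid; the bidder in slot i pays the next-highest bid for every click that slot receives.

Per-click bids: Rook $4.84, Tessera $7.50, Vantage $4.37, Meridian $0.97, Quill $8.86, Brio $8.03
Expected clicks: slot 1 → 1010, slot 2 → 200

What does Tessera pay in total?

Tessera pays $0.00

Per-click bids in order: $8.86 (Quill) > $8.03 (Brio) > $7.50 (Tessera) > …
Tessera ranks below slot 2 → no slot, pays nothing.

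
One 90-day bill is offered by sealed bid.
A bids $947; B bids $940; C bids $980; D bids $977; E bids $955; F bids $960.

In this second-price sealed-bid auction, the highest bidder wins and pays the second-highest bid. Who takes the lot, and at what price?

C pays $977

Sorting bids: 980 (C) > 977 (D) > 960 (F) > 955 (E) > 947 (A) > 940 (B)
C is highest; pays the second-highest bid, $977.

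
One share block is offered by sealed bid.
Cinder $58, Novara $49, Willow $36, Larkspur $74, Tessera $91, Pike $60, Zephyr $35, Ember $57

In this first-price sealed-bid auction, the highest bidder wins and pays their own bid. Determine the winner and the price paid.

Tessera pays $91

First-price sealed-bid auction: the highest bidder wins and pays their own bid.
Bids in order: 91 (Tessera) > 74 (Larkspur) > 60 (Pike) > 58 (Cinder) > 57 (Ember) > 49 (Novara) > …
Tessera has the highest bid and pays exactly that: $91.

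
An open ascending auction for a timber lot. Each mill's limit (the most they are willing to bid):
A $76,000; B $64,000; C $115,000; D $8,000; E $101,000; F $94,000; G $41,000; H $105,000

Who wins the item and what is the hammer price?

Sorting limits: 115,000 (C) > 105,000 (H) > 101,000 (E) > 94,000 (F) > 76,000 (A) > 64,000 (B) > …
H is the last rival to drop out, at $105,000; C remains and wins at that price.

C wins at $105,000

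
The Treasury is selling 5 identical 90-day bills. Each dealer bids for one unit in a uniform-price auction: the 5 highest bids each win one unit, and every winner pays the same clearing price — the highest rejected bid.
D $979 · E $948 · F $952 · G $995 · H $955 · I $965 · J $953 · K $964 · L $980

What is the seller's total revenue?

Total revenue: $4,775

Ordering the bids: 995 (G), 980 (L), 979 (D), 965 (I), 964 (K), 955 (H), 953 (J), …
Top 5: G, L, D, I, K.
Highest unsuccessful bid: $955 → clearing price.
Total revenue = 5 × $955 = $4,775.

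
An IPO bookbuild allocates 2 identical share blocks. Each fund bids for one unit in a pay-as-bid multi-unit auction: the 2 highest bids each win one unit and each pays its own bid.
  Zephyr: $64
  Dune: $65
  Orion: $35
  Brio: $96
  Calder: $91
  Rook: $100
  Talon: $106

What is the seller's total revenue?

Bids ranked high→low: 106 (Talon), 100 (Rook), 96 (Brio), 91 (Calder), …
Top 2: Talon, Rook.
Total revenue = 106 + 100 = $206.

Total revenue: $206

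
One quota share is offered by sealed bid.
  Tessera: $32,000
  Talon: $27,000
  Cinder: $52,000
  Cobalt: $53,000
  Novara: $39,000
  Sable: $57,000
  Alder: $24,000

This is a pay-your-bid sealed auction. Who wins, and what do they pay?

Pay-your-bid sealed auction: the highest bidder wins and pays their own bid.
Bids ranked: 57,000 (Sable) > 53,000 (Cobalt) > 52,000 (Cinder) > 39,000 (Novara) > 32,000 (Tessera) > 27,000 (Talon) > …
First-price: Sable pays what they bid, $57,000.

Sable pays $57,000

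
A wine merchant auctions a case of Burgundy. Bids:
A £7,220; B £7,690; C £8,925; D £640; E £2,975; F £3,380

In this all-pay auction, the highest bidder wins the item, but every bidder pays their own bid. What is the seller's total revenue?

All-pay auction: the highest bidder wins the item, but every bidder pays their own bid.
Bids in order: 8,925 (C) > 7,690 (B) > 7,220 (A) > 3,380 (F) > 2,975 (E) > 640 (D)
Every bidder forfeits their bid regardless of winning.
Revenue = 7,220 + 7,690 + 8,925 + 640 + 2,975 + 3,380 = £30,830.

Total revenue: £30,830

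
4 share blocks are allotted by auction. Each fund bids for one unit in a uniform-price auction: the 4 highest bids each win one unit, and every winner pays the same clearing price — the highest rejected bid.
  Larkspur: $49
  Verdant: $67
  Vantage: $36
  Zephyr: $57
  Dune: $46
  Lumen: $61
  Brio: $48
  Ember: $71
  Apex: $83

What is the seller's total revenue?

Sorting: 83 (Apex), 71 (Ember), 67 (Verdant), 61 (Lumen), 57 (Zephyr), 49 (Larkspur), …
Winners (4 units): Apex, Ember, Verdant, Lumen.
Clearing price = highest rejected bid = $57.
Total revenue = 4 × $57 = $228.

Total revenue: $228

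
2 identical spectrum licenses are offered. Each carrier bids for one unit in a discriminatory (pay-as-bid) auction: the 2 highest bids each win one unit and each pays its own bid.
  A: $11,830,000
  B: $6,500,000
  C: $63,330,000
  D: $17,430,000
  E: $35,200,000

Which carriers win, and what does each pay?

C $63,330,000, E $35,200,000

Bids ranked high→low: 63,330,000 (C), 35,200,000 (E), 17,430,000 (D), 11,830,000 (A), …
Winners (2 units): C, E.
Each winner pays its own bid: C $63,330,000, E $35,200,000.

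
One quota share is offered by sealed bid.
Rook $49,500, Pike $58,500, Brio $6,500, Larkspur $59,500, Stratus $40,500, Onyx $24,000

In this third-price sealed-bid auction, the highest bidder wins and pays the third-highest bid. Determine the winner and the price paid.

Larkspur pays $49,500

Sorting bids: 59,500 (Larkspur) > 58,500 (Pike) > 49,500 (Rook) > 40,500 (Stratus) > 24,000 (Onyx) > 6,500 (Brio)
Larkspur wins; payment is bid #3 in the ranking = $49,500.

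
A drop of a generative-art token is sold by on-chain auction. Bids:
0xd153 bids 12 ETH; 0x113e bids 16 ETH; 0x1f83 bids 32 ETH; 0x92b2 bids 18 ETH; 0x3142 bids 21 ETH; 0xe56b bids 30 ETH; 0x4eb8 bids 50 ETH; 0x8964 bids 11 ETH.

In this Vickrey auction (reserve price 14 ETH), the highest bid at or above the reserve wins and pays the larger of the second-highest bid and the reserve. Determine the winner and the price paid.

0x4eb8 pays 32 ETH

Vickrey auction (reserve price 14 ETH): the highest bid at or above the reserve wins and pays the larger of the second-highest bid and the reserve.
Sorting bids: 50 (0x4eb8) > 32 (0x1f83) > 30 (0xe56b) > 21 (0x3142) > 18 (0x92b2) > 16 (0x113e) > …
Highest eligible bid: 0x4eb8 at 50 ETH.
max(second-highest 32 ETH, reserve 14 ETH) = 32 ETH; the reserve does not bind.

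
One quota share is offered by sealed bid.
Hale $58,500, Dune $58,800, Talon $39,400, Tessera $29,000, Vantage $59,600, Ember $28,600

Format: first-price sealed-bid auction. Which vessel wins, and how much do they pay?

Vantage pays $59,600

Sorting bids: 59,600 (Vantage) > 58,800 (Dune) > 58,500 (Hale) > 39,400 (Talon) > 29,000 (Tessera) > 28,600 (Ember)
Vantage has the highest bid and pays exactly that: $59,600.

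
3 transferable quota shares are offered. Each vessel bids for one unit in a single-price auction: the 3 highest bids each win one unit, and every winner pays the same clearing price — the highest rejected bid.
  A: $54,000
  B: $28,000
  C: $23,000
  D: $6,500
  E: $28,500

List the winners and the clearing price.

A, E, B; each pays $23,000

Ordering the bids: 54,000 (A), 28,500 (E), 28,000 (B), 23,000 (C), 6,500 (D)
The 3 highest are A, E, B.
First losing bid is C's $23,000, which sets the uniform price.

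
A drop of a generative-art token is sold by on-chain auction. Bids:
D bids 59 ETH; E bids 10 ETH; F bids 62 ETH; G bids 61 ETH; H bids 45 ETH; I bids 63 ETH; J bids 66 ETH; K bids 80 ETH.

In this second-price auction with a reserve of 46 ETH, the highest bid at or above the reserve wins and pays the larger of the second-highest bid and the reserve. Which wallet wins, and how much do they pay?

K pays 66 ETH

Second-price auction with a reserve of 46 ETH: the highest bid at or above the reserve wins and pays the larger of the second-highest bid and the reserve.
Sorting bids: 80 (K) > 66 (J) > 63 (I) > 62 (F) > 61 (G) > 59 (D) > …
Highest eligible bid: K at 80 ETH.
max(second-highest 66 ETH, reserve 46 ETH) = 66 ETH; the reserve does not bind.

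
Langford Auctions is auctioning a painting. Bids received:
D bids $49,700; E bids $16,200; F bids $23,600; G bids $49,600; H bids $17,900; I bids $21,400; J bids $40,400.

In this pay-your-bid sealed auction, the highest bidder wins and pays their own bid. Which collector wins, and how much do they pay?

D pays $49,700

Rule: the highest bidder wins and pays their own bid.
Bids in order: 49,700 (D) > 49,600 (G) > 40,400 (J) > 23,600 (F) > 21,400 (I) > 17,900 (H) > …
First-price: D pays what they bid, $49,700.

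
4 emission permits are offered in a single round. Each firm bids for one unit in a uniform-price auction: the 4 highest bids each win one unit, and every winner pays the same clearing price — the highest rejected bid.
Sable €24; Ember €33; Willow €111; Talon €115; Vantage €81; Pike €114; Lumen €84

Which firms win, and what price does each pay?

Talon, Pike, Willow, Lumen; each pays €81

Sorting: 115 (Talon), 114 (Pike), 111 (Willow), 84 (Lumen), 81 (Vantage), 33 (Ember), …
Top 4: Talon, Pike, Willow, Lumen.
Clearing price = highest rejected bid = €81.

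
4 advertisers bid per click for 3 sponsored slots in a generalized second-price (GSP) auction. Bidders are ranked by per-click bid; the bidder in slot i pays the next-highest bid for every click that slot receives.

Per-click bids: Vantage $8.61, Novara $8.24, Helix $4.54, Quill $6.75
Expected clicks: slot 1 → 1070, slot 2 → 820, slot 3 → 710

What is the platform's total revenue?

Total revenue: $17575.20

Per-click bids in order: $8.61 (Vantage) > $8.24 (Novara) > $6.75 (Quill) > $4.54 (Helix)
Slot 1: Vantage pays $8.24 × 1070 = $8816.80
Slot 2: Novara pays $6.75 × 820 = $5535.00
Slot 3: Quill pays $4.54 × 710 = $3223.40
Total = $17575.20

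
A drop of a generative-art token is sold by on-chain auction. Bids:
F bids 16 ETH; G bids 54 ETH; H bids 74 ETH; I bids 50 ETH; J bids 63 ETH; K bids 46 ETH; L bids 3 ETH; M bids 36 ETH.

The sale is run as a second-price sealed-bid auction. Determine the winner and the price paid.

H pays 63 ETH

Bids in order: 74 (H) > 63 (J) > 54 (G) > 50 (I) > 46 (K) > 36 (M) > …
Second-price: H pays J's bid of 63 ETH.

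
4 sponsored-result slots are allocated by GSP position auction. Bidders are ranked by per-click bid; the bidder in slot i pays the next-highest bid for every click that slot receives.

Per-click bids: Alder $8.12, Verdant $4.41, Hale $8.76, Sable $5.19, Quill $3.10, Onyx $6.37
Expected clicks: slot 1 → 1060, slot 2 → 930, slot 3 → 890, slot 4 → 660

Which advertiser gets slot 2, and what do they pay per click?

Sorting advertisers: $8.76 (Hale) > $8.12 (Alder) > $6.37 (Onyx) > $5.19 (Sable) > $4.41 (Verdant) > …
Slot 2 goes to the second-ranked bidder, Alder, who pays the next bid down: $6.37/click.

Alder; $6.37 per click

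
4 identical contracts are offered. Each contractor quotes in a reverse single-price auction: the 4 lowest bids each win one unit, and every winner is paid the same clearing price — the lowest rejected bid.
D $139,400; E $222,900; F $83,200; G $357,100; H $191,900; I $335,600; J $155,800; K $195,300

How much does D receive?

Sorting: 83,200 (F), 139,400 (D), 155,800 (J), 191,900 (H), 195,300 (K), 222,900 (E), …
Winners (4 units): F, D, J, H.
First losing bid is K's $195,300, which sets the uniform price.
D wins → is paid $195,300.

D is paid $195,300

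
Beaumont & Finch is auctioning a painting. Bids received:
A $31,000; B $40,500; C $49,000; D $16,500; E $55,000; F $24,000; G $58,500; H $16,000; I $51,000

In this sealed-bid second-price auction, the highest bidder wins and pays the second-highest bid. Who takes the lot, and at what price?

G pays $55,000

Rule: the highest bidder wins and pays the second-highest bid.
Bids ranked: 58,500 (G) > 55,000 (E) > 51,000 (I) > 49,000 (C) > 40,500 (B) > 31,000 (A) > …
G is highest; pays the second-highest bid, $55,000.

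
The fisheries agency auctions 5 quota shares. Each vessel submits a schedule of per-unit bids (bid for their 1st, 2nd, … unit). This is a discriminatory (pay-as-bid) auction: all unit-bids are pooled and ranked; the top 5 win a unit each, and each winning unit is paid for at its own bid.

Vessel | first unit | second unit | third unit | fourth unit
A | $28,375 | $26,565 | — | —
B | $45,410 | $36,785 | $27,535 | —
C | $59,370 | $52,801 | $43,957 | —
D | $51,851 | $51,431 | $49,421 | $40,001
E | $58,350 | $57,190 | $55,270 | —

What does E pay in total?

Pooled unit-bids ranked (top 5): 59,370 (C-1), 58,350 (E-1), 57,190 (E-2), 55,270 (E-3), 52,801 (C-2)
Next rejected bid: $51,851 (not a price — pay-as-bid).
E's winning unit-bids: 58,350 + 57,190 + 55,270 = $170,810.

E pays $170,810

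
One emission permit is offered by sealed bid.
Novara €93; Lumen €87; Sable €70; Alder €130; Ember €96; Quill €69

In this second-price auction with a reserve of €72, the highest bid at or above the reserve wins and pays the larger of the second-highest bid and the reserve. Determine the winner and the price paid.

Rule: the highest bid at or above the reserve wins and pays the larger of the second-highest bid and the reserve.
Bids in order: 130 (Alder) > 96 (Ember) > 93 (Novara) > 87 (Lumen) > 70 (Sable) > 69 (Quill)
Alder has the top bid at or above the reserve (€130).
max(second-highest €96, reserve €72) = €96; the reserve does not bind.

Alder pays €96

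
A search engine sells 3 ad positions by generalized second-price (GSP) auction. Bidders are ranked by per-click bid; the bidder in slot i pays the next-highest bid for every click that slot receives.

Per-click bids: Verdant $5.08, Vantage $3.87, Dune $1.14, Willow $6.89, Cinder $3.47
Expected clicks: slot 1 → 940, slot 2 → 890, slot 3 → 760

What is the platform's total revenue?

Total revenue: $10856.70

Ranked by bid: $6.89 (Willow) > $5.08 (Verdant) > $3.87 (Vantage) > $3.47 (Cinder) > …
Slot 1: Willow pays $5.08 × 940 = $4775.20
Slot 2: Verdant pays $3.87 × 890 = $3444.30
Slot 3: Vantage pays $3.47 × 760 = $2637.20
Total = $10856.70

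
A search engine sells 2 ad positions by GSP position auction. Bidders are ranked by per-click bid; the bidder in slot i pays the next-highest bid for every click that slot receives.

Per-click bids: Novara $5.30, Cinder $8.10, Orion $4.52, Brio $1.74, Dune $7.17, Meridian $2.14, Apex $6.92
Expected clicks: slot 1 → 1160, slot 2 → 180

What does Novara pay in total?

Novara pays $0.00

Ranked by bid: $8.10 (Cinder) > $7.17 (Dune) > $6.92 (Apex) > …
Novara ranks below slot 2 → no slot, pays nothing.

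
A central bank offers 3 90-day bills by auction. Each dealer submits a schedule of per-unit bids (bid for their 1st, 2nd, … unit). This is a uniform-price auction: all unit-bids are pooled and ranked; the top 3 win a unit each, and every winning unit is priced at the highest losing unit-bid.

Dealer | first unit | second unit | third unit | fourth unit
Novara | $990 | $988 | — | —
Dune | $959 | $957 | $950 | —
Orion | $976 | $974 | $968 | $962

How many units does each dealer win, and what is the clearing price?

Merging the schedules and taking the best 3: 990 (Novara-1), 988 (Novara-2), 976 (Orion-1)
Highest rejected unit-bid = $974.
Allocation: Novara 2, Orion 1.

Novara 2, Orion 1; clearing price $974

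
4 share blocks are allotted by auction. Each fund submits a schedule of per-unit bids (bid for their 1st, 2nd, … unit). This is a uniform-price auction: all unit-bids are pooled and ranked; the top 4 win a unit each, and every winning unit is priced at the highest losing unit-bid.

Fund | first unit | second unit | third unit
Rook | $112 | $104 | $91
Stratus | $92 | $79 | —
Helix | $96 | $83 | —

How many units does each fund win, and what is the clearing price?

Helix 1, Rook 2, Stratus 1; clearing price $91

Pooled unit-bids ranked (top 4): 112 (Rook-1), 104 (Rook-2), 96 (Helix-1), 92 (Stratus-1)
First bid not allocated: $91.
Allocation: Helix 1, Rook 2, Stratus 1.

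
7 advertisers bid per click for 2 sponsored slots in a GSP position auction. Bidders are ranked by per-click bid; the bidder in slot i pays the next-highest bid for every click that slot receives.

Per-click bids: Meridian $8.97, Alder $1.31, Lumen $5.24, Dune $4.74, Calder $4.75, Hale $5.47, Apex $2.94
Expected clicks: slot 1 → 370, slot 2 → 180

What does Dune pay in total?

Dune pays $0.00

Sorting advertisers: $8.97 (Meridian) > $5.47 (Hale) > $5.24 (Lumen) > …
Dune ranks below slot 2 → no slot, pays nothing.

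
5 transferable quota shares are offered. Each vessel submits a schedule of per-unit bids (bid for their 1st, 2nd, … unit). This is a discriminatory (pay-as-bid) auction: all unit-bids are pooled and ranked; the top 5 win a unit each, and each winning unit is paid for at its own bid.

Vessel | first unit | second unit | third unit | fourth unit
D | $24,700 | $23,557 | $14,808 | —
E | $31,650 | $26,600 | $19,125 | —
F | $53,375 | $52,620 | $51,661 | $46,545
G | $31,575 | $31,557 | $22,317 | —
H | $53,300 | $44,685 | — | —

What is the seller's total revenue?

Total revenue: $257,501

Merging the schedules and taking the best 5: 53,375 (F-1), 53,300 (H-1), 52,620 (F-2), 51,661 (F-3), 46,545 (F-4)
Next rejected bid: $44,685 (not a price — pay-as-bid).
Each winning unit pays its own bid.
Revenue = 53,375 + 53,300 + 52,620 + 51,661 + 46,545 = $257,501.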